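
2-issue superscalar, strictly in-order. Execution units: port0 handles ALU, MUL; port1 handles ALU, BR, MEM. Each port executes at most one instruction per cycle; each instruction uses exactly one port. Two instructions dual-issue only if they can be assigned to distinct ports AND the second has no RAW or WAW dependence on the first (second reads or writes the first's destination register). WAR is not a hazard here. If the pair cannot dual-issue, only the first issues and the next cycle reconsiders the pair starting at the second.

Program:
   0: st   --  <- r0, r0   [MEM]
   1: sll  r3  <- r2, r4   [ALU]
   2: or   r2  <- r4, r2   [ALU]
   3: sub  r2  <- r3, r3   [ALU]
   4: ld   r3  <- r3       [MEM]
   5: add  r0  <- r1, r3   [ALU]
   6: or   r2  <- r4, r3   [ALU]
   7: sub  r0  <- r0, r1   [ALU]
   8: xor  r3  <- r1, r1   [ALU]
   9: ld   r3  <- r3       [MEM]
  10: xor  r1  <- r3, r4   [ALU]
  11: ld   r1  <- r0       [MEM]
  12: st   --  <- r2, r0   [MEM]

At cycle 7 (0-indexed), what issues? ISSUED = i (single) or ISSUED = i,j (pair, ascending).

#0 head=0: st+sll i0/i1 dual
#1 head=2: or i2 WAW r2
#2 head=3: sub+ld i3/i4 dual
#3 head=5: add+or i5/i6 dual
#4 head=7: sub+xor i7/i8 dual
#5 head=9: ld i9 RAW r3
#6 head=10: xor i10 WAW r1
#7 head=11: ld i11 no-port MEM/MEM
#8 head=12: st i12 tail

ISSUED = 11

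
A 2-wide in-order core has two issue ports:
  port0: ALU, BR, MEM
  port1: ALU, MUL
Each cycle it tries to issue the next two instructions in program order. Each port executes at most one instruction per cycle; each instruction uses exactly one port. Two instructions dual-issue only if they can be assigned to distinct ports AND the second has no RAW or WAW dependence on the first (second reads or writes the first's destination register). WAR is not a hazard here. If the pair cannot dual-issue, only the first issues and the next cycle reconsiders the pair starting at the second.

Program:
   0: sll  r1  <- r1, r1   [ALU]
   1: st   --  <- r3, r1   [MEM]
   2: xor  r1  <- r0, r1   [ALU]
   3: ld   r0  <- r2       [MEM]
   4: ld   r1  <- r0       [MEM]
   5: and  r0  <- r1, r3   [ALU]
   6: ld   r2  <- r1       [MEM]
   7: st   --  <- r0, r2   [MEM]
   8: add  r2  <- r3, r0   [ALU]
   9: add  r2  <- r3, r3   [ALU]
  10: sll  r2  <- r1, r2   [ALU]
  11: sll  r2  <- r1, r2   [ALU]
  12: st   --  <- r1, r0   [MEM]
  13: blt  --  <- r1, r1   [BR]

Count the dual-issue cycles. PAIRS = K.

#0 head=0: sll.ALU i0 RAW r1
#1 head=1: st.MEM;xor.ALU i1,i2 pair
#2 head=3: ld.MEM i3 no-port MEM/MEM
#3 head=4: ld.MEM i4 RAW r1
#4 head=5: and.ALU;ld.MEM i5,i6 pair
#5 head=7: st.MEM;add.ALU i7,i8 pair
#6 head=9: add.ALU i9 RAW+WAW r2
#7 head=10: sll.ALU i10 RAW+WAW r2
#8 head=11: sll.ALU;st.MEM i11,i12 pair
#9 head=13: blt.BR i13 tail

PAIRS = 4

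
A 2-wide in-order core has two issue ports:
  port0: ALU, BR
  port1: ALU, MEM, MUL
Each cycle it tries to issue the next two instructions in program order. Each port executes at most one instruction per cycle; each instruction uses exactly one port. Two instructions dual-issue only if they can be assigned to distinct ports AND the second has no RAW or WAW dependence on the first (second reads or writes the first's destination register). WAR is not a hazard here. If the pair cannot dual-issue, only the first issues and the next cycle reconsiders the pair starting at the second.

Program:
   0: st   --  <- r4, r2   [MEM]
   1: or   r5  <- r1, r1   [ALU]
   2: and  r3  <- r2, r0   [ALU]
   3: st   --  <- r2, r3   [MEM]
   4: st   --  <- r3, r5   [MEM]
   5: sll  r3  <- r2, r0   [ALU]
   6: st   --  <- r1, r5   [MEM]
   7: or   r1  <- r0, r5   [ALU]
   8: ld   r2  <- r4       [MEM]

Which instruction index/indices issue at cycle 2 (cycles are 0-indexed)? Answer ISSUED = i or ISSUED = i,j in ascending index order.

  cy0 -> i0,i1 (st.MEM/or.ALU) 2-wide
  cy1 -> i2 (and.ALU) RAW r3
  cy2 -> i3 (st.MEM) no-port MEM/MEM
  cy3 -> i4,i5 (st.MEM/sll.ALU) 2-wide
  cy4 -> i6,i7 (st.MEM/or.ALU) 2-wide
  cy5 -> i8 (ld.MEM) tail

ISSUED = 3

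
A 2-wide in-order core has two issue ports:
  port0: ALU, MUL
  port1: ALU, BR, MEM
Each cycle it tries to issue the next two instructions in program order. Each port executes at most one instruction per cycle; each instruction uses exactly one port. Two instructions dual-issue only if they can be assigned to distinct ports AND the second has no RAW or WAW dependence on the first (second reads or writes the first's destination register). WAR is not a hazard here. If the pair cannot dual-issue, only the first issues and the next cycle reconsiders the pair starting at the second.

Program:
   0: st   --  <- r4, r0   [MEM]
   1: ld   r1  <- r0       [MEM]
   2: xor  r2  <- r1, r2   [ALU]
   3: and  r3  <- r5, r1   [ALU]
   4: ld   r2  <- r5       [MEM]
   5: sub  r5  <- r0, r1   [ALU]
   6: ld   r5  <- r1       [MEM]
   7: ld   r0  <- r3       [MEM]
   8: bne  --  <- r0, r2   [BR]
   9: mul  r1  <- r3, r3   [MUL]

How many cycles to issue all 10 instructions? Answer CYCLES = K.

c0: i0 st  no-port MEM/MEM
c1: i1 ld  RAW r1
c2: i2/i3 xor+and  pair
c3: i4/i5 ld+sub  pair
c4: i6 ld  no-port MEM/MEM
c5: i7 ld  no-port MEM/BR
c6: i8/i9 bne+mul  pair

CYCLES = 7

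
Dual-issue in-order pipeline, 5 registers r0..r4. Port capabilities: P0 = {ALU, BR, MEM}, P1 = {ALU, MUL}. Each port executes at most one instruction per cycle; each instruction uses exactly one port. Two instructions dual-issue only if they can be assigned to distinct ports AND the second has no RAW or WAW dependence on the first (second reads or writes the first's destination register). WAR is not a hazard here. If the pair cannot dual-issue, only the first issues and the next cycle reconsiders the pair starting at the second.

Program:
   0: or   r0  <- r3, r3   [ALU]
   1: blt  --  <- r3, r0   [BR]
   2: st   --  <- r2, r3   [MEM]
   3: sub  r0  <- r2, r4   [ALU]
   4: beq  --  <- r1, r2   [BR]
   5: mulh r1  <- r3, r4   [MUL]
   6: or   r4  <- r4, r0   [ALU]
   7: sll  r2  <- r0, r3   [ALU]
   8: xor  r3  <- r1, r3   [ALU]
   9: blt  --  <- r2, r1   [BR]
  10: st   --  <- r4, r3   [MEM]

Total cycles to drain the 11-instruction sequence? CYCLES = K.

CYCLES = 7

c0: i0 or.ALU  RAW r0
c1: i1 blt.BR  no-port BR/MEM
c2: i2+i3 st.MEM sub.ALU  dual
c3: i4+i5 beq.BR mulh.MUL  dual
c4: i6+i7 or.ALU sll.ALU  dual
c5: i8+i9 xor.ALU blt.BR  dual
c6: i10 st.MEM  tail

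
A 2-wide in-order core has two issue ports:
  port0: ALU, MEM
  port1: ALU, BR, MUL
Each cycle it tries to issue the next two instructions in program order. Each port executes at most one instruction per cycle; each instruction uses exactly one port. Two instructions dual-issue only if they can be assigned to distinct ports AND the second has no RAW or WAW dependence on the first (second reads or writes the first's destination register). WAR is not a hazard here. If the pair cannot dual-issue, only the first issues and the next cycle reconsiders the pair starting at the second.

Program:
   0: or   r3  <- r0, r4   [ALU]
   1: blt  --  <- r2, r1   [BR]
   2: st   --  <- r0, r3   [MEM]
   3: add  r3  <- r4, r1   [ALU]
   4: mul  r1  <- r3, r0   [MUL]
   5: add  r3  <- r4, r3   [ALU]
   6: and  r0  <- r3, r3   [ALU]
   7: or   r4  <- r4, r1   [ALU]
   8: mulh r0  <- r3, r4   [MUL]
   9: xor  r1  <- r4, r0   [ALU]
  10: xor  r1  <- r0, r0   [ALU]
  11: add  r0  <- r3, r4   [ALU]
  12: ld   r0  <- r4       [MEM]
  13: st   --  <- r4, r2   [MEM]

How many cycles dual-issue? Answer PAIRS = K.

PAIRS = 5

t=0 i0&i1:or.ALU;blt.BR ; 2-wide
t=1 i2&i3:st.MEM;add.ALU ; 2-wide
t=2 i4&i5:mul.MUL;add.ALU ; 2-wide
t=3 i6&i7:and.ALU;or.ALU ; 2-wide
t=4 i8:mulh.MUL ; RAW r0
t=5 i9:xor.ALU ; WAW r1
t=6 i10&i11:xor.ALU;add.ALU ; 2-wide
t=7 i12:ld.MEM ; no-port MEM/MEM
t=8 i13:st.MEM ; tail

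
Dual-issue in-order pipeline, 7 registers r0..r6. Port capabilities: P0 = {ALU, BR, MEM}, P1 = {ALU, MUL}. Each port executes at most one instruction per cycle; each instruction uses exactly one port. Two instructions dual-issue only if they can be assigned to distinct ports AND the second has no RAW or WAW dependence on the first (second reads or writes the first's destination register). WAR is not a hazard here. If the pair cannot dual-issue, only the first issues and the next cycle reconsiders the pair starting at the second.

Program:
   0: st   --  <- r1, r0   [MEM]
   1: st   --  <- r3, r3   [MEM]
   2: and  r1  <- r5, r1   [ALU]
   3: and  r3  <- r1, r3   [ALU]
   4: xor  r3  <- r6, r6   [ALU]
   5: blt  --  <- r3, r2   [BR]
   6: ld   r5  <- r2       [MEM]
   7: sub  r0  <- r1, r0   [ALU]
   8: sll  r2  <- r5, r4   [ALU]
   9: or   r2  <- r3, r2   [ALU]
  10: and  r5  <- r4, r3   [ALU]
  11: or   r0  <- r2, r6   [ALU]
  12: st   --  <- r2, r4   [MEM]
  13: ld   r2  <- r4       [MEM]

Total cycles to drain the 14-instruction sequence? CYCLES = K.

CYCLES = 10

c0: i0 st.MEM  no-port MEM/MEM
c1: i1&i2 st.MEM+and.ALU  2-wide
c2: i3 and.ALU  WAW r3
c3: i4 xor.ALU  RAW r3
c4: i5 blt.BR  no-port BR/MEM
c5: i6&i7 ld.MEM+sub.ALU  2-wide
c6: i8 sll.ALU  RAW+WAW r2
c7: i9&i10 or.ALU+and.ALU  2-wide
c8: i11&i12 or.ALU+st.MEM  2-wide
c9: i13 ld.MEM  tail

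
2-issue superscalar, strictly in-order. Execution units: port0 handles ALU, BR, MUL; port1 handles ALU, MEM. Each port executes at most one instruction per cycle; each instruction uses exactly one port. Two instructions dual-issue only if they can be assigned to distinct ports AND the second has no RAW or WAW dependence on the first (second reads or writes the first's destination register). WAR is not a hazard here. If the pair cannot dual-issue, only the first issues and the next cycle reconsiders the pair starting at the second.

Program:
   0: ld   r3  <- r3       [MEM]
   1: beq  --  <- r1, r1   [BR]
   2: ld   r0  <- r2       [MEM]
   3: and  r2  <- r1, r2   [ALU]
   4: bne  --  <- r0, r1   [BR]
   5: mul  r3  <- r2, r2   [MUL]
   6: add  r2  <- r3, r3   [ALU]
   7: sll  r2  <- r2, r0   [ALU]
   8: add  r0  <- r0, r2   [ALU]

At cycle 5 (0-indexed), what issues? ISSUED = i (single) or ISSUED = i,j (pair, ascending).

0. ld.MEM+beq.BR @i0/i1  | pair
1. ld.MEM+and.ALU @i2/i3  | pair
2. bne.BR @i4  | no-port BR/MUL
3. mul.MUL @i5  | RAW r3
4. add.ALU @i6  | RAW+WAW r2
5. sll.ALU @i7  | RAW r2
6. add.ALU @i8  | tail

ISSUED = 7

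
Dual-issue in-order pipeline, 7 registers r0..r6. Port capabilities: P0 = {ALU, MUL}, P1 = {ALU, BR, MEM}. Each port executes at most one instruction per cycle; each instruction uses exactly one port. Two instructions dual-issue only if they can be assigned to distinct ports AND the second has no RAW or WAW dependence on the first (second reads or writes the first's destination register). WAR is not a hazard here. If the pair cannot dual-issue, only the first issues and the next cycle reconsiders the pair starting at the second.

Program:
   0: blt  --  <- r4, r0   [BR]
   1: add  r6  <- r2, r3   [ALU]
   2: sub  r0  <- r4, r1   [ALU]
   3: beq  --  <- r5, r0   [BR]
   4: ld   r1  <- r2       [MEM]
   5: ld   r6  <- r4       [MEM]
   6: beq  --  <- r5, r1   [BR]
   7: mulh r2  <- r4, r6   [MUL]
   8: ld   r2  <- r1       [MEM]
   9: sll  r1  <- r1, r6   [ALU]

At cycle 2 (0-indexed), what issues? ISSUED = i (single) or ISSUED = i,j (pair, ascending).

ISSUED = 3

[0] i0&i1  blt.BR;add.ALU  -- 2-wide
[1] i2  sub.ALU  -- RAW r0
[2] i3  beq.BR  -- no-port BR/MEM
[3] i4  ld.MEM  -- no-port MEM/MEM
[4] i5  ld.MEM  -- no-port MEM/BR
[5] i6&i7  beq.BR;mulh.MUL  -- 2-wide
[6] i8&i9  ld.MEM;sll.ALU  -- 2-wide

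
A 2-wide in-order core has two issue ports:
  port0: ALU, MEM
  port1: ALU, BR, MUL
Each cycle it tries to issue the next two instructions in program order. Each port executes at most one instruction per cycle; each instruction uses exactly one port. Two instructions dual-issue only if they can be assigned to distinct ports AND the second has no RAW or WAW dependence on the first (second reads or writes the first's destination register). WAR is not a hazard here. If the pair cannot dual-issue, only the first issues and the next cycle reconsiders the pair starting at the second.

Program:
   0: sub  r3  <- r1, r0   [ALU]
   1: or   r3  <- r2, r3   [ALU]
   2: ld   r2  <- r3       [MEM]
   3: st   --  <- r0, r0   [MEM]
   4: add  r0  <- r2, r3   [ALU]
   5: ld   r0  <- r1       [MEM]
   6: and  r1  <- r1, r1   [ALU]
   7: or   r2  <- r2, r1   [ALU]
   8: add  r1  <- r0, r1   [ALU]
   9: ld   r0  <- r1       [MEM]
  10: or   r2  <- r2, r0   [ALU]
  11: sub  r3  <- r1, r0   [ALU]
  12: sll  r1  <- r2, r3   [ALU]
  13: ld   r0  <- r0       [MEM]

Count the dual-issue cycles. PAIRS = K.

PAIRS = 5

[0] i0  sub.ALU  -- RAW+WAW r3
[1] i1  or.ALU  -- RAW r3
[2] i2  ld.MEM  -- no-port MEM/MEM
[3] i3/i4  st.MEM+add.ALU  -- pair
[4] i5/i6  ld.MEM+and.ALU  -- pair
[5] i7/i8  or.ALU+add.ALU  -- pair
[6] i9  ld.MEM  -- RAW r0
[7] i10/i11  or.ALU+sub.ALU  -- pair
[8] i12/i13  sll.ALU+ld.MEM  -- pair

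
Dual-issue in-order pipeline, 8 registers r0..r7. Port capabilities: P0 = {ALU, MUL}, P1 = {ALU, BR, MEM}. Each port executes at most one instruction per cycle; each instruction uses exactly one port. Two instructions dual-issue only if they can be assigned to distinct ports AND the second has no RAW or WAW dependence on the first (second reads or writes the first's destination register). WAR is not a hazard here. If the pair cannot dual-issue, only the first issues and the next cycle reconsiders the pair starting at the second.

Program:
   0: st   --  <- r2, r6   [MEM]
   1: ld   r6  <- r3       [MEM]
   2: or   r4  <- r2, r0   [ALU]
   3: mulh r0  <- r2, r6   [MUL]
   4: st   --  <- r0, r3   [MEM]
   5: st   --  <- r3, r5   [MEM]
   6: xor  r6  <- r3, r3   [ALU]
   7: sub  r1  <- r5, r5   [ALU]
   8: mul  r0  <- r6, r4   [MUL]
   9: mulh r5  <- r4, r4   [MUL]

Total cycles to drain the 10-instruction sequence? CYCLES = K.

CYCLES = 7

  cy0 -> i0 (st) no-port MEM/MEM
  cy1 -> i1&i2 (ld+or) 2-wide
  cy2 -> i3 (mulh) RAW r0
  cy3 -> i4 (st) no-port MEM/MEM
  cy4 -> i5&i6 (st+xor) 2-wide
  cy5 -> i7&i8 (sub+mul) 2-wide
  cy6 -> i9 (mulh) tail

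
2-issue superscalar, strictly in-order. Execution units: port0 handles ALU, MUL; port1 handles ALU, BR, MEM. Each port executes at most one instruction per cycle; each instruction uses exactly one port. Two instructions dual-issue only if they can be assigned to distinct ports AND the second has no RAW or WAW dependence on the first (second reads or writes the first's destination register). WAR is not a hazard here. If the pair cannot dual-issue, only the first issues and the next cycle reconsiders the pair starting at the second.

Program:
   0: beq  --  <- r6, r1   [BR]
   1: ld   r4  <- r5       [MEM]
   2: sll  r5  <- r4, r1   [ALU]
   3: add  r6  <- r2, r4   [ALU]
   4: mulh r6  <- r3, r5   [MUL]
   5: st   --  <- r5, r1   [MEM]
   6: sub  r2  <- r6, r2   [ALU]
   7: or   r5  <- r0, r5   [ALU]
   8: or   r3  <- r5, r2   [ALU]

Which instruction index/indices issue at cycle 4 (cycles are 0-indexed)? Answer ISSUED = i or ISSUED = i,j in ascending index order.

  cy0 -> i0 (beq) no-port BR/MEM
  cy1 -> i1 (ld) RAW r4
  cy2 -> i2,i3 (sll/add) 2-wide
  cy3 -> i4,i5 (mulh/st) 2-wide
  cy4 -> i6,i7 (sub/or) 2-wide
  cy5 -> i8 (or) tail

ISSUED = 6,7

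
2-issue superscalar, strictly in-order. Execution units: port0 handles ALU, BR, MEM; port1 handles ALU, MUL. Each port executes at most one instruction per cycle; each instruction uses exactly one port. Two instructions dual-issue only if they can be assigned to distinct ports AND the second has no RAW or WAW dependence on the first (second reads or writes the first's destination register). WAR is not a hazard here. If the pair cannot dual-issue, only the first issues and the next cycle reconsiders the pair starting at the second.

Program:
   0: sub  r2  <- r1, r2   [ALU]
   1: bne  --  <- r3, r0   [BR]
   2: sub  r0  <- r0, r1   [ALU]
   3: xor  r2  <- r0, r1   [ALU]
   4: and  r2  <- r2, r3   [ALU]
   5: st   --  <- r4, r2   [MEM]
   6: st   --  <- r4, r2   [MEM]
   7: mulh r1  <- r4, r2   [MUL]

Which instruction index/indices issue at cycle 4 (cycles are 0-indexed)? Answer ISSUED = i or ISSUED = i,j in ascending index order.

t=0 i0&i1:sub.ALU/bne.BR ; dual
t=1 i2:sub.ALU ; RAW r0
t=2 i3:xor.ALU ; RAW+WAW r2
t=3 i4:and.ALU ; RAW r2
t=4 i5:st.MEM ; no-port MEM/MEM
t=5 i6&i7:st.MEM/mulh.MUL ; dual

ISSUED = 5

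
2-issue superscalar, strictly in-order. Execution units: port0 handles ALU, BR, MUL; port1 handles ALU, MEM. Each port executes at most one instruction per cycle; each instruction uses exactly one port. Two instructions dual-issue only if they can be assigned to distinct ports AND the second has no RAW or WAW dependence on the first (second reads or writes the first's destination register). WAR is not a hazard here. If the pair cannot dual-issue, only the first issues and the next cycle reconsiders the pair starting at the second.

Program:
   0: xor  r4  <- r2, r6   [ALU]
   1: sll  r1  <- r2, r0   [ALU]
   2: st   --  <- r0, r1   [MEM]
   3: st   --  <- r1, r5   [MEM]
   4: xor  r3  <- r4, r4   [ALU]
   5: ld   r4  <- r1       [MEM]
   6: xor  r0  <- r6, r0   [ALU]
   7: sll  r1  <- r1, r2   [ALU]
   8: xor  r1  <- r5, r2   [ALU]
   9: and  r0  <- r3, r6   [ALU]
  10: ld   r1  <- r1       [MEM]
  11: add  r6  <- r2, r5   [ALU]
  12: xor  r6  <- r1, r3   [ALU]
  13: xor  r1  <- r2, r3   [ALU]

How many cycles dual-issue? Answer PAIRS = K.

  cy0 -> i0/i1 (xor.ALU/sll.ALU) pair
  cy1 -> i2 (st.MEM) no-port MEM/MEM
  cy2 -> i3/i4 (st.MEM/xor.ALU) pair
  cy3 -> i5/i6 (ld.MEM/xor.ALU) pair
  cy4 -> i7 (sll.ALU) WAW r1
  cy5 -> i8/i9 (xor.ALU/and.ALU) pair
  cy6 -> i10/i11 (ld.MEM/add.ALU) pair
  cy7 -> i12/i13 (xor.ALU/xor.ALU) pair

PAIRS = 6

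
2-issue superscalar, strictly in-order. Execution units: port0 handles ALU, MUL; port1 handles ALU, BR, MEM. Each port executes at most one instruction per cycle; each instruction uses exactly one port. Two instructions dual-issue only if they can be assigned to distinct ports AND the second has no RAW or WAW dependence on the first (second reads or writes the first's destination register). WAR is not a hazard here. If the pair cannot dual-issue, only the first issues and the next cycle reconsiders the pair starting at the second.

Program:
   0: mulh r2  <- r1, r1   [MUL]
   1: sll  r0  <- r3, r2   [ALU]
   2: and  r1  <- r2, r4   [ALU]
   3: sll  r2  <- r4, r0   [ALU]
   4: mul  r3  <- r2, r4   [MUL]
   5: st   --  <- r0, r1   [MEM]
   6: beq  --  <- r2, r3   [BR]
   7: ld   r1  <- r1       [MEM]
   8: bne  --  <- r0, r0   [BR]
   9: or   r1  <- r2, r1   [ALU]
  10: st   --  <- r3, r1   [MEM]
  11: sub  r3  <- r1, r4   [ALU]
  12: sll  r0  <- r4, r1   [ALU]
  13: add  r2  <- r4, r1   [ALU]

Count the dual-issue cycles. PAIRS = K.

c0: i0 mulh  RAW r2
c1: i1/i2 sll+and  pair
c2: i3 sll  RAW r2
c3: i4/i5 mul+st  pair
c4: i6 beq  no-port BR/MEM
c5: i7 ld  no-port MEM/BR
c6: i8/i9 bne+or  pair
c7: i10/i11 st+sub  pair
c8: i12/i13 sll+add  pair

PAIRS = 5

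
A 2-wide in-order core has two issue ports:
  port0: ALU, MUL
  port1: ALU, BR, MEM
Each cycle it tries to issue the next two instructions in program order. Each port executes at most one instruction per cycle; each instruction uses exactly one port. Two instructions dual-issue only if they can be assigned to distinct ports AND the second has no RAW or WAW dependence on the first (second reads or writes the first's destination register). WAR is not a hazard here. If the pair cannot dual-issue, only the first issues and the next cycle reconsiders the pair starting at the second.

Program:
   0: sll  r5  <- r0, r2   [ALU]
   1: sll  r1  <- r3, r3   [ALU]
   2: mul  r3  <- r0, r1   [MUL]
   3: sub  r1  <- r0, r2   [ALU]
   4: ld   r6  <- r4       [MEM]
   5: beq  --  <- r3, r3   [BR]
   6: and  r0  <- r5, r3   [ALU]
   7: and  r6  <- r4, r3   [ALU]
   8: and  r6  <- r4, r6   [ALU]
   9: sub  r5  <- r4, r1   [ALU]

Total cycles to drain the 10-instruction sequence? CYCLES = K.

0. sll.ALU sll.ALU @i0/i1  | 2-wide
1. mul.MUL sub.ALU @i2/i3  | 2-wide
2. ld.MEM @i4  | no-port MEM/BR
3. beq.BR and.ALU @i5/i6  | 2-wide
4. and.ALU @i7  | RAW+WAW r6
5. and.ALU sub.ALU @i8/i9  | 2-wide

CYCLES = 6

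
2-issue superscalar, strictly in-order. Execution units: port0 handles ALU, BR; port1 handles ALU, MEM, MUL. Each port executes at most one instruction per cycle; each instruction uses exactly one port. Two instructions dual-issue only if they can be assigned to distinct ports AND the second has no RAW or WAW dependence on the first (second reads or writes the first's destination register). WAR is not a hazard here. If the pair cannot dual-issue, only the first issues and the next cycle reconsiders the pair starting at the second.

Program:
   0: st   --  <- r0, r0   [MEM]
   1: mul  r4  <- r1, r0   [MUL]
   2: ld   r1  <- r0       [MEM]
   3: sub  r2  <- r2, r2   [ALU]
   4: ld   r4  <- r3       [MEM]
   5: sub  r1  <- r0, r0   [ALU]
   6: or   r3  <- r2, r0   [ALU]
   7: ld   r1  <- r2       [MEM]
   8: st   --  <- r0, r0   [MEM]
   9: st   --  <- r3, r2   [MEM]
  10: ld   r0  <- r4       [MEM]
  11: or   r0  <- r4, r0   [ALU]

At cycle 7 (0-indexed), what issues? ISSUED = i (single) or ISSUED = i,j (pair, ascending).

ISSUED = 10

c0: i0 st  no-port MEM/MUL
c1: i1 mul  no-port MUL/MEM
c2: i2,i3 ld;sub  dual
c3: i4,i5 ld;sub  dual
c4: i6,i7 or;ld  dual
c5: i8 st  no-port MEM/MEM
c6: i9 st  no-port MEM/MEM
c7: i10 ld  RAW+WAW r0
c8: i11 or  tail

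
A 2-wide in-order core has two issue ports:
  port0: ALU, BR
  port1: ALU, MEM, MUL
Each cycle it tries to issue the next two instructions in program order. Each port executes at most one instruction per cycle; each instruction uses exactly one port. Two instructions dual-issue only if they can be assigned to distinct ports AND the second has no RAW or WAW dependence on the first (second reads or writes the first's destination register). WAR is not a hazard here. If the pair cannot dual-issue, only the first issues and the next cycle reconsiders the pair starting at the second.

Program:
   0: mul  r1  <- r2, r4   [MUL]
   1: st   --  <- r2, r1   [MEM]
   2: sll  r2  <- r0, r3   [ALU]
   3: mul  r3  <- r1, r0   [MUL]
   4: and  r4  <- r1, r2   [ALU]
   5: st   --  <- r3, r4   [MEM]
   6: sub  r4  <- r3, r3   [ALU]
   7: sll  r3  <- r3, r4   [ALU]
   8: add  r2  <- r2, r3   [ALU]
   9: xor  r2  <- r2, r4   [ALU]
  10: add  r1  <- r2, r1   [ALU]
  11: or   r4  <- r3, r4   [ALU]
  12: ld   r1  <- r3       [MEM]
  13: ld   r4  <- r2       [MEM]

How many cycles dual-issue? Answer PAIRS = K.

#0 head=0: mul i0 no-port MUL/MEM
#1 head=1: st;sll i1&i2 2-wide
#2 head=3: mul;and i3&i4 2-wide
#3 head=5: st;sub i5&i6 2-wide
#4 head=7: sll i7 RAW r3
#5 head=8: add i8 RAW+WAW r2
#6 head=9: xor i9 RAW r2
#7 head=10: add;or i10&i11 2-wide
#8 head=12: ld i12 no-port MEM/MEM
#9 head=13: ld i13 tail

PAIRS = 4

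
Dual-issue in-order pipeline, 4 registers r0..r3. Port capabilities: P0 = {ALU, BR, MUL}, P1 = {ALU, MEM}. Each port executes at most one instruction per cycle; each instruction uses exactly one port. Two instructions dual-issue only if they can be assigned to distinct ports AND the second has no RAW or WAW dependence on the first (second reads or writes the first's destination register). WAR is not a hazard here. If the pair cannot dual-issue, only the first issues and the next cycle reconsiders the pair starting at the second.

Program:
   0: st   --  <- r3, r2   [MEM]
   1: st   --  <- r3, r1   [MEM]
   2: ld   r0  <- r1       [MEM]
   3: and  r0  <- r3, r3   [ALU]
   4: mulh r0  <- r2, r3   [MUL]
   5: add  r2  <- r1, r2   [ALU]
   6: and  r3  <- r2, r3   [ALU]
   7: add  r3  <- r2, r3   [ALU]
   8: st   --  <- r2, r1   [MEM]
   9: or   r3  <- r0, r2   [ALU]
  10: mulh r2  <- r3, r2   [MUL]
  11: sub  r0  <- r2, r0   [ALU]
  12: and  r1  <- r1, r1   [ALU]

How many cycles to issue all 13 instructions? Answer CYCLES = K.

0. st.MEM @i0  | no-port MEM/MEM
1. st.MEM @i1  | no-port MEM/MEM
2. ld.MEM @i2  | WAW r0
3. and.ALU @i3  | WAW r0
4. mulh.MUL/add.ALU @i4&i5  | 2-wide
5. and.ALU @i6  | RAW+WAW r3
6. add.ALU/st.MEM @i7&i8  | 2-wide
7. or.ALU @i9  | RAW r3
8. mulh.MUL @i10  | RAW r2
9. sub.ALU/and.ALU @i11&i12  | 2-wide

CYCLES = 10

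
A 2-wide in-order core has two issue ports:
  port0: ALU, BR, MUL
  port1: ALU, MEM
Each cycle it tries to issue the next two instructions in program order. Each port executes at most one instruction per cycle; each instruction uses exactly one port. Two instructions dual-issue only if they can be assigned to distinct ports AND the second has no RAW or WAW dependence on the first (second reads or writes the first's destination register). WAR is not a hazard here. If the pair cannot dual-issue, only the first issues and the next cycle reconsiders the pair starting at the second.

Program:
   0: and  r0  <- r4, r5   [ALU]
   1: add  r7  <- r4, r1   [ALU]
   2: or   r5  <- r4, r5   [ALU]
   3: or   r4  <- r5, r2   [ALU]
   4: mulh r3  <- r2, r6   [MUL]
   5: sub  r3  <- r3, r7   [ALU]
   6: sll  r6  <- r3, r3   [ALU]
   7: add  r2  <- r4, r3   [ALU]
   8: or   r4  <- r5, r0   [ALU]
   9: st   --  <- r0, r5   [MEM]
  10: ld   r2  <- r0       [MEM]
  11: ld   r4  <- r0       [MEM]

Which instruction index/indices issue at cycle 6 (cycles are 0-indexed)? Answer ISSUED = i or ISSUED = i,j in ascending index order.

0. and.ALU/add.ALU @i0+i1  | dual
1. or.ALU @i2  | RAW r5
2. or.ALU/mulh.MUL @i3+i4  | dual
3. sub.ALU @i5  | RAW r3
4. sll.ALU/add.ALU @i6+i7  | dual
5. or.ALU/st.MEM @i8+i9  | dual
6. ld.MEM @i10  | no-port MEM/MEM
7. ld.MEM @i11  | tail

ISSUED = 10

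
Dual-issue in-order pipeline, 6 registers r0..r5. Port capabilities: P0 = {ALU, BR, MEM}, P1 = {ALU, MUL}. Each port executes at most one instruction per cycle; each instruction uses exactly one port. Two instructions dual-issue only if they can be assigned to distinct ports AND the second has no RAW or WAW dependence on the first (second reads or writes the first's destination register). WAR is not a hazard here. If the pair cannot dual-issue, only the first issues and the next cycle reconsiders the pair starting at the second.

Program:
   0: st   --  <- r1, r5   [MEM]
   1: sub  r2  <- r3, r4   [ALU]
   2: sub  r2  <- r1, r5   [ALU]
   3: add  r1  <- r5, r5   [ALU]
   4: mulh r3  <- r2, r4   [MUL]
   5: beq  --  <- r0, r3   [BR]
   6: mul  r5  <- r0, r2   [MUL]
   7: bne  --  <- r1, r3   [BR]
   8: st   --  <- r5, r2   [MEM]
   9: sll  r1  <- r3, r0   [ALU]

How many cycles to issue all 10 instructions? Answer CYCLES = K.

CYCLES = 6

t=0 i0+i1:st/sub ; 2-wide
t=1 i2+i3:sub/add ; 2-wide
t=2 i4:mulh ; RAW r3
t=3 i5+i6:beq/mul ; 2-wide
t=4 i7:bne ; no-port BR/MEM
t=5 i8+i9:st/sll ; 2-wide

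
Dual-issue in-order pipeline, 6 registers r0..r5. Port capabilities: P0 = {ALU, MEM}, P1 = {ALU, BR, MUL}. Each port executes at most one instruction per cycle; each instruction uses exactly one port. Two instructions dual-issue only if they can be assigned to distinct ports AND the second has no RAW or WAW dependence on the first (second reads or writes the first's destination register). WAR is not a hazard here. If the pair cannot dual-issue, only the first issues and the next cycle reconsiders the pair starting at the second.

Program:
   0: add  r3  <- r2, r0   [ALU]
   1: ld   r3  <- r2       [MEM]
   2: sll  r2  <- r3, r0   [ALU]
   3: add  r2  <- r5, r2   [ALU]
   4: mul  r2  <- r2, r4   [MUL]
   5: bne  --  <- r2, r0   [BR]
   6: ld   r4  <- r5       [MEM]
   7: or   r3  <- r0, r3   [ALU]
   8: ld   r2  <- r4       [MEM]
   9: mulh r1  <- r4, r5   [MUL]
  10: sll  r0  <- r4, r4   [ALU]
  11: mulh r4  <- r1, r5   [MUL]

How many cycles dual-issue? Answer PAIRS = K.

PAIRS = 3

t=0 i0:add.ALU ; WAW r3
t=1 i1:ld.MEM ; RAW r3
t=2 i2:sll.ALU ; RAW+WAW r2
t=3 i3:add.ALU ; RAW+WAW r2
t=4 i4:mul.MUL ; no-port MUL/BR
t=5 i5&i6:bne.BR ld.MEM ; 2-wide
t=6 i7&i8:or.ALU ld.MEM ; 2-wide
t=7 i9&i10:mulh.MUL sll.ALU ; 2-wide
t=8 i11:mulh.MUL ; tail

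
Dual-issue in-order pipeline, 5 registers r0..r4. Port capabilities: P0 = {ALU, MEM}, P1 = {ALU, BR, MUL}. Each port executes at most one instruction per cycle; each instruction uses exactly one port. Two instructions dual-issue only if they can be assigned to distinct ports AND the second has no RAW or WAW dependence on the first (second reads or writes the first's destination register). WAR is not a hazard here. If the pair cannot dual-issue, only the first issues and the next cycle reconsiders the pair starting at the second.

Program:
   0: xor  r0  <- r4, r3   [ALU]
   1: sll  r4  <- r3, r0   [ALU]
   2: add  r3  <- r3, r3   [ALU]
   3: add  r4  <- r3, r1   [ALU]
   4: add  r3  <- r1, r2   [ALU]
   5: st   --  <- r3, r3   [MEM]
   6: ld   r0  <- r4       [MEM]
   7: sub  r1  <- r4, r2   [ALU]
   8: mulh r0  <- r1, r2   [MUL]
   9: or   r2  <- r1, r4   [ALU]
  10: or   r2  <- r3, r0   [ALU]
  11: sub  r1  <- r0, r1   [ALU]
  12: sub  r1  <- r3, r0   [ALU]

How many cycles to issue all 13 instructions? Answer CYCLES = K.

CYCLES = 8

0. xor.ALU @i0  | RAW r0
1. sll.ALU;add.ALU @i1,i2  | dual
2. add.ALU;add.ALU @i3,i4  | dual
3. st.MEM @i5  | no-port MEM/MEM
4. ld.MEM;sub.ALU @i6,i7  | dual
5. mulh.MUL;or.ALU @i8,i9  | dual
6. or.ALU;sub.ALU @i10,i11  | dual
7. sub.ALU @i12  | tail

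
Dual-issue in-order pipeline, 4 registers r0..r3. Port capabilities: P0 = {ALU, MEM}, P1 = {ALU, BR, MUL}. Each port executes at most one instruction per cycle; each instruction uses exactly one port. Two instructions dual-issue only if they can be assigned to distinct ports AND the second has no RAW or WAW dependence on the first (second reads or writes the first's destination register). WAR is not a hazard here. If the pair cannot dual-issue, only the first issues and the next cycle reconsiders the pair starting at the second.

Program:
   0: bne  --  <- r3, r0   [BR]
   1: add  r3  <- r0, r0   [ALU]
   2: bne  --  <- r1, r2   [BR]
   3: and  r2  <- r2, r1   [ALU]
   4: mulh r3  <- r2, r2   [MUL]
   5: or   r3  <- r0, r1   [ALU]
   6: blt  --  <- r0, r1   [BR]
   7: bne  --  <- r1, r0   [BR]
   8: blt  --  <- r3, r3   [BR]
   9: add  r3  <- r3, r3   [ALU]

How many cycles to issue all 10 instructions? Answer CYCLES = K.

  cy0 -> i0+i1 (bne.BR;add.ALU) dual
  cy1 -> i2+i3 (bne.BR;and.ALU) dual
  cy2 -> i4 (mulh.MUL) WAW r3
  cy3 -> i5+i6 (or.ALU;blt.BR) dual
  cy4 -> i7 (bne.BR) no-port BR/BR
  cy5 -> i8+i9 (blt.BR;add.ALU) dual

CYCLES = 6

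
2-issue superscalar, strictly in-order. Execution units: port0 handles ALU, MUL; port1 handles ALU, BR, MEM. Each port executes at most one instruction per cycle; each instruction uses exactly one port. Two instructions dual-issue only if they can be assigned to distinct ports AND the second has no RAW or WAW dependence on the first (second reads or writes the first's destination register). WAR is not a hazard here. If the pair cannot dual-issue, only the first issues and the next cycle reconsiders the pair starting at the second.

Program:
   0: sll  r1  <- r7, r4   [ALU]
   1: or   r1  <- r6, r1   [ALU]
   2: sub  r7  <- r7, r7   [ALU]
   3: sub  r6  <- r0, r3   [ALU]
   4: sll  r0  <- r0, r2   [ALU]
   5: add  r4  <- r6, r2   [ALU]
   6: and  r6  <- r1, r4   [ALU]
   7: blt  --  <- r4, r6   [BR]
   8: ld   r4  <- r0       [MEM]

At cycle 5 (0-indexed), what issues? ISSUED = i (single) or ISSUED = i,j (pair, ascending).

ISSUED = 7

[0] i0  sll  -- RAW+WAW r1
[1] i1,i2  or/sub  -- pair
[2] i3,i4  sub/sll  -- pair
[3] i5  add  -- RAW r4
[4] i6  and  -- RAW r6
[5] i7  blt  -- no-port BR/MEM
[6] i8  ld  -- tail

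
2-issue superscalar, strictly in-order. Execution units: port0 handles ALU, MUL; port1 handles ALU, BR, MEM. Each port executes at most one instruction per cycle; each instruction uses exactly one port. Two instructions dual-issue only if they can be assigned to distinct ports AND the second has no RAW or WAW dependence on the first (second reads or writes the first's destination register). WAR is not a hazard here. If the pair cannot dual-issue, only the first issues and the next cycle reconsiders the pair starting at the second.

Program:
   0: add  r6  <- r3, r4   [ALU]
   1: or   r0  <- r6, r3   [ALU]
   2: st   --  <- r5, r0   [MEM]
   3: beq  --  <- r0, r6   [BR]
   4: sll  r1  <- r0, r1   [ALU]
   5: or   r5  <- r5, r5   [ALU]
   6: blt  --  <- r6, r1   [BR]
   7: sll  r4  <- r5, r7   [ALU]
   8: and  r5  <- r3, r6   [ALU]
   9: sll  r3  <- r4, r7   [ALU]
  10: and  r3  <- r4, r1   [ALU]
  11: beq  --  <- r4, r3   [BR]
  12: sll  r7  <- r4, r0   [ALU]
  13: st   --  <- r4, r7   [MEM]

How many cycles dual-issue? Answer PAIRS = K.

[0] i0  add  -- RAW r6
[1] i1  or  -- RAW r0
[2] i2  st  -- no-port MEM/BR
[3] i3+i4  beq+sll  -- dual
[4] i5+i6  or+blt  -- dual
[5] i7+i8  sll+and  -- dual
[6] i9  sll  -- WAW r3
[7] i10  and  -- RAW r3
[8] i11+i12  beq+sll  -- dual
[9] i13  st  -- tail

PAIRS = 4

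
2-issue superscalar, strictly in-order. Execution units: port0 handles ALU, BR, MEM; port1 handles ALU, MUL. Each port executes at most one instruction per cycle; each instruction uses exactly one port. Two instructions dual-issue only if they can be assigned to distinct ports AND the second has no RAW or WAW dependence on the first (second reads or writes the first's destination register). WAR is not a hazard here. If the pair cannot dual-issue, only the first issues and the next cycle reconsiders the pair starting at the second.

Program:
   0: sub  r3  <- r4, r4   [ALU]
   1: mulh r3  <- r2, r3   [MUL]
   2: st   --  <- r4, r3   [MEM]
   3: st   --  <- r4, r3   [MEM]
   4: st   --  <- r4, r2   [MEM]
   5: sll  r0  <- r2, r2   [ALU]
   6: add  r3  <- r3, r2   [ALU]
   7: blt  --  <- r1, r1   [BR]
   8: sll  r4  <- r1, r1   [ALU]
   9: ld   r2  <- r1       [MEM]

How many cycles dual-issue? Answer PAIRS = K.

PAIRS = 3

c0: i0 sub  RAW+WAW r3
c1: i1 mulh  RAW r3
c2: i2 st  no-port MEM/MEM
c3: i3 st  no-port MEM/MEM
c4: i4,i5 st;sll  dual
c5: i6,i7 add;blt  dual
c6: i8,i9 sll;ld  dual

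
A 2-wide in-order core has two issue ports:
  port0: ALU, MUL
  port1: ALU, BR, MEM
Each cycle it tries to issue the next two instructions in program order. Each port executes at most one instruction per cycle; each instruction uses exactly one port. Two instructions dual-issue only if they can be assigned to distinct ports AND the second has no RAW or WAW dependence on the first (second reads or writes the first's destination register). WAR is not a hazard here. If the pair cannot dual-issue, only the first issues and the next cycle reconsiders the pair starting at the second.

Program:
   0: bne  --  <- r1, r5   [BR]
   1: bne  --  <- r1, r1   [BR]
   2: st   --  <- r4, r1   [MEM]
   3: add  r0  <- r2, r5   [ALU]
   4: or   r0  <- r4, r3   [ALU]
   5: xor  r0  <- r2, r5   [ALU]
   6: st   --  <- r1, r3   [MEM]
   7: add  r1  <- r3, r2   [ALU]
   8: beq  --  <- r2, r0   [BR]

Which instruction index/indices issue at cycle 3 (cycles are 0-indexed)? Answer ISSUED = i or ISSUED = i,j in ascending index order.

[0] i0  bne.BR  -- no-port BR/BR
[1] i1  bne.BR  -- no-port BR/MEM
[2] i2/i3  st.MEM add.ALU  -- dual
[3] i4  or.ALU  -- WAW r0
[4] i5/i6  xor.ALU st.MEM  -- dual
[5] i7/i8  add.ALU beq.BR  -- dual

ISSUED = 4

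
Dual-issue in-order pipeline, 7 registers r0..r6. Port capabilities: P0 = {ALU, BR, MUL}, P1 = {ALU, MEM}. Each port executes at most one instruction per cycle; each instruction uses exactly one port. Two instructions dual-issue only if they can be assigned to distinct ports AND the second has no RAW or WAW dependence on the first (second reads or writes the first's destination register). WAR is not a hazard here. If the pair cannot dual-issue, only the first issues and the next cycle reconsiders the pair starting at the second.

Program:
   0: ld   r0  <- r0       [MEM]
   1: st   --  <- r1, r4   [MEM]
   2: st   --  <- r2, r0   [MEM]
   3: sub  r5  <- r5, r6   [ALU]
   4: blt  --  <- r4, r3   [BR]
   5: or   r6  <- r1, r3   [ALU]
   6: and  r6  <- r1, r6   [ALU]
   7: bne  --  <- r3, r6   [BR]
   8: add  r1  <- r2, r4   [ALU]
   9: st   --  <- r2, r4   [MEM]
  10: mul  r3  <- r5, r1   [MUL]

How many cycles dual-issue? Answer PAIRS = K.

0. ld.MEM @i0  | no-port MEM/MEM
1. st.MEM @i1  | no-port MEM/MEM
2. st.MEM;sub.ALU @i2,i3  | dual
3. blt.BR;or.ALU @i4,i5  | dual
4. and.ALU @i6  | RAW r6
5. bne.BR;add.ALU @i7,i8  | dual
6. st.MEM;mul.MUL @i9,i10  | dual

PAIRS = 4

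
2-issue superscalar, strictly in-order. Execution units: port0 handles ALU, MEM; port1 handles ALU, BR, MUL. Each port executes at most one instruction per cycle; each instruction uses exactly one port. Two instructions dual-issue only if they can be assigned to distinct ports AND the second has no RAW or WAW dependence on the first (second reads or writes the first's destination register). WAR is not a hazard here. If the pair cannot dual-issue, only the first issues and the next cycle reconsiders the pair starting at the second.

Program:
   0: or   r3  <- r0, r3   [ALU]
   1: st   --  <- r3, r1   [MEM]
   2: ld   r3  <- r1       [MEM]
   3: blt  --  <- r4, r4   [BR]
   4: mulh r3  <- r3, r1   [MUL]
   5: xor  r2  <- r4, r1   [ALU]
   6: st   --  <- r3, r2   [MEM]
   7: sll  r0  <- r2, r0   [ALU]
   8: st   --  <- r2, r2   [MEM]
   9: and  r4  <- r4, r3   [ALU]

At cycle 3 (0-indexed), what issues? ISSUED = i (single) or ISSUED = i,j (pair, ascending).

ISSUED = 4,5

c0: i0 or  RAW r3
c1: i1 st  no-port MEM/MEM
c2: i2+i3 ld;blt  2-wide
c3: i4+i5 mulh;xor  2-wide
c4: i6+i7 st;sll  2-wide
c5: i8+i9 st;and  2-wide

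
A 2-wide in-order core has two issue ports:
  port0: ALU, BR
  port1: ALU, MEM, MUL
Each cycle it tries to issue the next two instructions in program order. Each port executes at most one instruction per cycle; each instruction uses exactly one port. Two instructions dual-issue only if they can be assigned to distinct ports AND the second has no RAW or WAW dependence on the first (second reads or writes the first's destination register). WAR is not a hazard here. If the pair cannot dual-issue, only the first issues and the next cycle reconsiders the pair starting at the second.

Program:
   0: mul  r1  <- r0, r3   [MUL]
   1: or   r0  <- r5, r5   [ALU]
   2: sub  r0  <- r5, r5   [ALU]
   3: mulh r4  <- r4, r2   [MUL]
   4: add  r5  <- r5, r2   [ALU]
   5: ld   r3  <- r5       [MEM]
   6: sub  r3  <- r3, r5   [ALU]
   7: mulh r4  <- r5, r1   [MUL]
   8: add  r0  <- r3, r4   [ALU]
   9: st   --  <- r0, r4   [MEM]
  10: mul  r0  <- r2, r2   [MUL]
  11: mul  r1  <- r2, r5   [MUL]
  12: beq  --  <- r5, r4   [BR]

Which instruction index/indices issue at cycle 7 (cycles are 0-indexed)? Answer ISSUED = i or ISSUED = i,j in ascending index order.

#0 head=0: mul.MUL or.ALU i0&i1 2-wide
#1 head=2: sub.ALU mulh.MUL i2&i3 2-wide
#2 head=4: add.ALU i4 RAW r5
#3 head=5: ld.MEM i5 RAW+WAW r3
#4 head=6: sub.ALU mulh.MUL i6&i7 2-wide
#5 head=8: add.ALU i8 RAW r0
#6 head=9: st.MEM i9 no-port MEM/MUL
#7 head=10: mul.MUL i10 no-port MUL/MUL
#8 head=11: mul.MUL beq.BR i11&i12 2-wide

ISSUED = 10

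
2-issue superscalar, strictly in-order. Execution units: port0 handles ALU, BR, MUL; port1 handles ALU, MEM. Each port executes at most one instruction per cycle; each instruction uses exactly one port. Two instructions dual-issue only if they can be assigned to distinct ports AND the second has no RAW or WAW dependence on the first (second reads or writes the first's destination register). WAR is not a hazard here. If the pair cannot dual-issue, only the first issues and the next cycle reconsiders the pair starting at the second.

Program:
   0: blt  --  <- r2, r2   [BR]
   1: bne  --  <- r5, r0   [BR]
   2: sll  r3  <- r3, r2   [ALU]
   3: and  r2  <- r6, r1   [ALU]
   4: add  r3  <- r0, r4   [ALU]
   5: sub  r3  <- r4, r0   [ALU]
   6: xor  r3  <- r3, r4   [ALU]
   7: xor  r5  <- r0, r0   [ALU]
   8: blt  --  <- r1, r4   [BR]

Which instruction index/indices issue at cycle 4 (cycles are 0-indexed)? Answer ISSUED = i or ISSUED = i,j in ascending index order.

  cy0 -> i0 (blt.BR) no-port BR/BR
  cy1 -> i1&i2 (bne.BR;sll.ALU) pair
  cy2 -> i3&i4 (and.ALU;add.ALU) pair
  cy3 -> i5 (sub.ALU) RAW+WAW r3
  cy4 -> i6&i7 (xor.ALU;xor.ALU) pair
  cy5 -> i8 (blt.BR) tail

ISSUED = 6,7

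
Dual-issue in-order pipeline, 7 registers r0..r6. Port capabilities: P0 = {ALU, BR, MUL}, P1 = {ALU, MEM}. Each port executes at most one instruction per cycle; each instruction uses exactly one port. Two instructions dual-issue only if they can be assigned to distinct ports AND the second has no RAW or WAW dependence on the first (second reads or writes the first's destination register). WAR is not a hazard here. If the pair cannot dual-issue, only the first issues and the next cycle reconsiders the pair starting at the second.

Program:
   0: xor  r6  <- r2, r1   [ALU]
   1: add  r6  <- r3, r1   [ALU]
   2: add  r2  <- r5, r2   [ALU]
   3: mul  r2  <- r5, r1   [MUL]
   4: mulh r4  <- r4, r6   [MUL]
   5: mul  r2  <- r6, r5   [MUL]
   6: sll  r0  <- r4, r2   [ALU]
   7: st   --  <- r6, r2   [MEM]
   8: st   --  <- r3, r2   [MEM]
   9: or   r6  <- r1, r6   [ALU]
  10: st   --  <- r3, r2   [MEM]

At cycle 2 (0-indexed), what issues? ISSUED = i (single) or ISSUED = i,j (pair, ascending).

#0 head=0: xor i0 WAW r6
#1 head=1: add/add i1/i2 pair
#2 head=3: mul i3 no-port MUL/MUL
#3 head=4: mulh i4 no-port MUL/MUL
#4 head=5: mul i5 RAW r2
#5 head=6: sll/st i6/i7 pair
#6 head=8: st/or i8/i9 pair
#7 head=10: st i10 tail

ISSUED = 3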